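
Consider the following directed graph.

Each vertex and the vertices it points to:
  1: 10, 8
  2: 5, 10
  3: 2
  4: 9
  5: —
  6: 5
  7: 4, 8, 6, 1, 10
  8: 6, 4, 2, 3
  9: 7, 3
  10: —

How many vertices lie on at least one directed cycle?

5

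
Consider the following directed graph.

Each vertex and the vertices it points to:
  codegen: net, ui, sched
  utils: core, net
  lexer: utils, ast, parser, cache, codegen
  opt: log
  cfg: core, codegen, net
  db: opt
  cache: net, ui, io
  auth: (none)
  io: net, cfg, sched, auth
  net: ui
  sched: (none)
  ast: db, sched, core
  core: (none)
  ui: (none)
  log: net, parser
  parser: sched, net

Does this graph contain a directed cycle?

DFS with white/gray/black marking, starting from net:
net gray
  ui gray
  ui black
net black
codegen gray
  codegen→net: net black — skip
  codegen→ui: ui black — skip
  sched gray
  sched black
codegen black
utils gray
  core gray
  core black
  utils→net: net black — skip
utils black
lexer gray
  lexer→utils: utils black — skip
  ast gray
    db gray
      opt gray
        log gray
          log→net: net black — skip
          parser gray
            parser→sched: sched black — skip
            parser→net: net black — skip
          parser black
        log black
      opt black
    db black
    ast→sched: sched black — skip
    ast→core: core black — skip
  ast black
  lexer→parser: parser black — skip
  cache gray
    cache→net: net black — skip
    cache→ui: ui black — skip
    io gray
      io→net: net black — skip
      cfg gray
        cfg→core: core black — skip
        cfg→codegen: codegen black — skip
        cfg→net: net black — skip
      cfg black
      io→sched: sched black — skip
      auth gray
      auth black
    io black
  cache black
  lexer→codegen: codegen black — skip
lexer black
Every edge goes to a white or black vertex — no back edge, so the graph is acyclic.

No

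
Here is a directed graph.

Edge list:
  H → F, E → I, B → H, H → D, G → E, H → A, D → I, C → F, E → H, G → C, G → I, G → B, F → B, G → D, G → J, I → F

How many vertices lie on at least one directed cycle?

5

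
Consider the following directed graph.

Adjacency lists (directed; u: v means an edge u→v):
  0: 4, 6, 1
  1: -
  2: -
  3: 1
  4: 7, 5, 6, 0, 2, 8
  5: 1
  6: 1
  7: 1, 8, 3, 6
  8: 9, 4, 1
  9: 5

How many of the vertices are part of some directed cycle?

A vertex is on a directed cycle iff it belongs to a strongly connected component of size ≥ 2 (or has a self-loop).
The vertices on cycles are {0, 4, 7, 8} — 4 in total.

4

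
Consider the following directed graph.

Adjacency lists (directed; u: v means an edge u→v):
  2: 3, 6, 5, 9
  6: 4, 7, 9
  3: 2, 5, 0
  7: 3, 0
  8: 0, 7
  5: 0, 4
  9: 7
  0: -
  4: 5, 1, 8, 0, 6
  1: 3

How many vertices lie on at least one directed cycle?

A vertex is on a directed cycle iff it belongs to a strongly connected component of size ≥ 2 (or has a self-loop).
The vertices on cycles are {1, 2, 3, 4, 5, 6, 7, 8, 9} — 9 in total.

9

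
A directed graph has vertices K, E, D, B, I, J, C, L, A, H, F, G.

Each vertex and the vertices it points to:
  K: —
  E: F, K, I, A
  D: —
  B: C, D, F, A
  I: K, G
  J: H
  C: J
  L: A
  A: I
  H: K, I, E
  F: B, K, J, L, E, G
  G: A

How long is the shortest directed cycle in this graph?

For each vertex v, BFS finds the shortest path from v back to v.
The shortest such closed walk is F → E → F, length 2.

2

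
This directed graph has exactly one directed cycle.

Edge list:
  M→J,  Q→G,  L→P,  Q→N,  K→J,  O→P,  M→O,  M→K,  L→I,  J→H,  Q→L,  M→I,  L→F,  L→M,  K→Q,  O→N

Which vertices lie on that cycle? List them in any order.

DFS with gray/black marking from Q:
Q gray
  L gray
    P gray
    P black
    F gray
    F black
    I gray
    I black
    M gray
      O gray
        N gray
        N black
        O→P: P black — skip
      O black
      J gray
        H gray
        H black
      J black
      K gray
        K→Q: Q is gray → back edge
Back edge closes the cycle Q → L → M → K → Q; its vertices are {K, L, M, Q}.

K, L, M, Q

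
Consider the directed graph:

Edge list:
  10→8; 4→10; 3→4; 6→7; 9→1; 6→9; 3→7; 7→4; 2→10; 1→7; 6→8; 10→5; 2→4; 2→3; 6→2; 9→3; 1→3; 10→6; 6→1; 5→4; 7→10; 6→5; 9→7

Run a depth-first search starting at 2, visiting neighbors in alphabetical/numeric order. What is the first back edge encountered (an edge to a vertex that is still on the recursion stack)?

5→4

DFS from 2 (visiting neighbors in alphabetical/numeric order); mark gray on enter, black on exit:
2 gray
  3 gray
    4 gray
      10 gray
        5 gray
          5→4: 4 is gray → back edge
First back edge: 5 → 4.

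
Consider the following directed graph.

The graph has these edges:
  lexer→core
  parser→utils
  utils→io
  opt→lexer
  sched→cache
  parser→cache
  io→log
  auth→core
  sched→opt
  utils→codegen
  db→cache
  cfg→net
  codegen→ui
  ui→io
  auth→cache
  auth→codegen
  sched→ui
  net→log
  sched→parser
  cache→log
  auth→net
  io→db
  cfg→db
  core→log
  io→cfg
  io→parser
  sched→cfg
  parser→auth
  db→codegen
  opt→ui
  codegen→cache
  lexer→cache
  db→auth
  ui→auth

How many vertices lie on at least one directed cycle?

8

A vertex is on a directed cycle iff it belongs to a strongly connected component of size ≥ 2 (or has a self-loop).
The vertices on cycles are {db, io, ui, cfg, auth, utils, parser, codegen} — 8 in total.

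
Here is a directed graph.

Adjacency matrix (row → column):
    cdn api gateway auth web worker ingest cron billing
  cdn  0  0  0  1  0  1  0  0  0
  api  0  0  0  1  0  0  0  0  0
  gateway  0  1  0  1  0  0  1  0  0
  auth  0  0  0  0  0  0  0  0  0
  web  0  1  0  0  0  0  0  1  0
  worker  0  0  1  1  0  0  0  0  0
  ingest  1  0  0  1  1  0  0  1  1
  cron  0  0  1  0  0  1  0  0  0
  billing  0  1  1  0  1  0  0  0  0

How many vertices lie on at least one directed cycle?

A vertex is on a directed cycle iff it belongs to a strongly connected component of size ≥ 2 (or has a self-loop).
The vertices on cycles are {cdn, web, cron, ingest, worker, billing, gateway} — 7 in total.

7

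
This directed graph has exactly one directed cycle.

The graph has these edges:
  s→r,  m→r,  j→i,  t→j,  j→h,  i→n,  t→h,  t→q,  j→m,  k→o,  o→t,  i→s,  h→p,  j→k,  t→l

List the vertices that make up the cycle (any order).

j, k, o, t

DFS with gray/black marking from t:
t gray
  q gray
  q black
  h gray
    p gray
    p black
  h black
  l gray
  l black
  j gray
    i gray
      s gray
        r gray
        r black
      s black
      n gray
      n black
    i black
    k gray
      o gray
        o→t: t is gray → back edge
Back edge closes the cycle t → j → k → o → t; its vertices are {j, k, o, t}.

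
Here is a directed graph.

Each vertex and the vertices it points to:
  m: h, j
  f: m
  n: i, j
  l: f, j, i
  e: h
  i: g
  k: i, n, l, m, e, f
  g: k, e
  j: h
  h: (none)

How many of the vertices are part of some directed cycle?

A vertex is on a directed cycle iff it belongs to a strongly connected component of size ≥ 2 (or has a self-loop).
The vertices on cycles are {g, i, k, l, n} — 5 in total.

5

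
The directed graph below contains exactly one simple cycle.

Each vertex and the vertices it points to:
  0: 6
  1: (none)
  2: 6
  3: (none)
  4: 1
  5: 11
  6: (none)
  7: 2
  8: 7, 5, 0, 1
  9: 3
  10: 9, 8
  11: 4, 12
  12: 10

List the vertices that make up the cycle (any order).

5, 8, 10, 11, 12

DFS with gray/black marking from 8:
8 gray
  7 gray
    2 gray
      6 gray
      6 black
    2 black
  7 black
  5 gray
    11 gray
      4 gray
        1 gray
        1 black
      4 black
      12 gray
        10 gray
          9 gray
            3 gray
            3 black
          9 black
          10→8: 8 is gray → back edge
Back edge closes the cycle 8 → 5 → 11 → 12 → 10 → 8; its vertices are {5, 8, 10, 11, 12}.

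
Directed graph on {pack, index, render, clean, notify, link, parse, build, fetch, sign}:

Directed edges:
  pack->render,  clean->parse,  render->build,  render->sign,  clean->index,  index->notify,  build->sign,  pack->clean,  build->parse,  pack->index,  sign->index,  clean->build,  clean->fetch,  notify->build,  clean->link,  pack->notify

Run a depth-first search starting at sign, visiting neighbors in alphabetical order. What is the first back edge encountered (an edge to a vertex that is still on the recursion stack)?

build->sign

DFS from sign (visiting neighbors in alphabetical order); mark gray on enter, black on exit:
sign gray
  index gray
    notify gray
      build gray
        parse gray
        parse black
        build→sign: sign is gray → back edge
First back edge: build → sign.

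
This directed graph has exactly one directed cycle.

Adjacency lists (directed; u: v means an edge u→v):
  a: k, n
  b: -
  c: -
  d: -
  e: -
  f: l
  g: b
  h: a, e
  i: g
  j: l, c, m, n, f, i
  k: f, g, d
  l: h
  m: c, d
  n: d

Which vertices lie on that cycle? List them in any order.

a, f, h, k, l

DFS with gray/black marking from l:
l gray
  h gray
    a gray
      k gray
        f gray
          f→l: l is gray → back edge
Back edge closes the cycle l → h → a → k → f → l; its vertices are {a, f, h, k, l}.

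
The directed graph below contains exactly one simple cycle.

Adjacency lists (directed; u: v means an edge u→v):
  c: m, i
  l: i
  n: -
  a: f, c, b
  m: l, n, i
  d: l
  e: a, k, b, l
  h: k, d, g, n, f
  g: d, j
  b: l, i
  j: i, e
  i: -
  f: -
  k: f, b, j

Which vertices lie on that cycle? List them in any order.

e, j, k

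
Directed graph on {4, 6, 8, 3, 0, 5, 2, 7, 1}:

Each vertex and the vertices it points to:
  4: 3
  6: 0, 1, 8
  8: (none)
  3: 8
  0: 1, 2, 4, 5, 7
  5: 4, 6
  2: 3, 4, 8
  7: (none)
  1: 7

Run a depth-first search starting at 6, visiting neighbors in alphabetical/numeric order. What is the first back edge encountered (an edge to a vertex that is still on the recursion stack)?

DFS from 6 (visiting neighbors in alphabetical/numeric order); mark gray on enter, black on exit:
6 gray
  0 gray
    1 gray
      7 gray
      7 black
    1 black
    2 gray
      3 gray
        8 gray
        8 black
      3 black
      4 gray
        4→3: 3 black — skip
      4 black
      2→8: 8 black — skip
    2 black
    0→4: 4 black — skip
    5 gray
      5→4: 4 black — skip
      5→6: 6 is gray → back edge
First back edge: 5 → 6.

5->6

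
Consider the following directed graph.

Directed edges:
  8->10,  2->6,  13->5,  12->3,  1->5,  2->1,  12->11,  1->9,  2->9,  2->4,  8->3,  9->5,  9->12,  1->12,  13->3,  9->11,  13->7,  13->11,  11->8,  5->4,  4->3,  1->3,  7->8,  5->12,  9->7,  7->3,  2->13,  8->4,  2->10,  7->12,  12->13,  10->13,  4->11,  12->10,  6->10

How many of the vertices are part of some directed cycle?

A vertex is on a directed cycle iff it belongs to a strongly connected component of size ≥ 2 (or has a self-loop).
The vertices on cycles are {4, 5, 7, 8, 10, 11, 12, 13} — 8 in total.

8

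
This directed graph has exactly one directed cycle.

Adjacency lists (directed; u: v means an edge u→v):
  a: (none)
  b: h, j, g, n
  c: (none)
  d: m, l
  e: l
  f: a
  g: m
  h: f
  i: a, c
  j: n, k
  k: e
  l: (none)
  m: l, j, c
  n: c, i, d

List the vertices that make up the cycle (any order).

d, j, m, n

DFS with gray/black marking from j:
j gray
  n gray
    c gray
    c black
    i gray
      a gray
      a black
      i→c: c black — skip
    i black
    d gray
      m gray
        l gray
        l black
        m→j: j is gray → back edge
Back edge closes the cycle j → n → d → m → j; its vertices are {d, j, m, n}.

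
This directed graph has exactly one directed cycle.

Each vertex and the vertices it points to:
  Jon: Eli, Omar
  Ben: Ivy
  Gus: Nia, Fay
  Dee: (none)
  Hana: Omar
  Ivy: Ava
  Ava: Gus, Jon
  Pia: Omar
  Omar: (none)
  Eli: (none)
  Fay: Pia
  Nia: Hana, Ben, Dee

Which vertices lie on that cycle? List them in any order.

DFS with gray/black marking from Ava:
Ava gray
  Gus gray
    Nia gray
      Hana gray
        Omar gray
        Omar black
      Hana black
      Ben gray
        Ivy gray
          Ivy→Ava: Ava is gray → back edge
Back edge closes the cycle Ava → Gus → Nia → Ben → Ivy → Ava; its vertices are {Ava, Ben, Gus, Ivy, Nia}.

Ava, Ben, Gus, Ivy, Nia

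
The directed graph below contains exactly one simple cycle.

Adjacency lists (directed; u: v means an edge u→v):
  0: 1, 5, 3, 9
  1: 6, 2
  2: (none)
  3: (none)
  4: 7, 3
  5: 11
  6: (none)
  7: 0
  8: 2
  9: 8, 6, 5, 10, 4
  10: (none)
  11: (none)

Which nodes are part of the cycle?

0, 4, 7, 9

DFS with gray/black marking from 0:
0 gray
  1 gray
    6 gray
    6 black
    2 gray
    2 black
  1 black
  5 gray
    11 gray
    11 black
  5 black
  3 gray
  3 black
  9 gray
    8 gray
      8→2: 2 black — skip
    8 black
    9→6: 6 black — skip
    9→5: 5 black — skip
    10 gray
    10 black
    4 gray
      7 gray
        7→0: 0 is gray → back edge
Back edge closes the cycle 0 → 9 → 4 → 7 → 0; its vertices are {0, 4, 7, 9}.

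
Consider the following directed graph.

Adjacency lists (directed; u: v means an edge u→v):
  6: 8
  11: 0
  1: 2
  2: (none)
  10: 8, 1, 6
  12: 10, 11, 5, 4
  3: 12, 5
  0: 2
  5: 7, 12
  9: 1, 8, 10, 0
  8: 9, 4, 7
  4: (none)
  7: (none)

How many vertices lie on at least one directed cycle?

A vertex is on a directed cycle iff it belongs to a strongly connected component of size ≥ 2 (or has a self-loop).
The vertices on cycles are {5, 6, 8, 9, 10, 12} — 6 in total.

6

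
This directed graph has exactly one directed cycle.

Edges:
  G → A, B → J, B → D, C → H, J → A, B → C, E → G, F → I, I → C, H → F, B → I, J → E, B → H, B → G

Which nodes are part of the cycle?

DFS with gray/black marking from I:
I gray
  C gray
    H gray
      F gray
        F→I: I is gray → back edge
Back edge closes the cycle I → C → H → F → I; its vertices are {C, F, H, I}.

C, F, H, I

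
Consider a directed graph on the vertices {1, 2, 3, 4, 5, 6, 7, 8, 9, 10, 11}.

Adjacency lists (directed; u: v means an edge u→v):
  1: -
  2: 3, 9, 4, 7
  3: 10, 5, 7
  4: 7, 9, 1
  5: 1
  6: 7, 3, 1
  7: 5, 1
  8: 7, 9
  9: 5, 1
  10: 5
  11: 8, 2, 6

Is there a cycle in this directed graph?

No

DFS with white/gray/black marking, starting from 9:
9 gray
  5 gray
    1 gray
    1 black
  5 black
  9→1: 1 black — skip
9 black
2 gray
  3 gray
    10 gray
      10→5: 5 black — skip
    10 black
    3→5: 5 black — skip
    7 gray
      7→5: 5 black — skip
      7→1: 1 black — skip
    7 black
  3 black
  2→9: 9 black — skip
  4 gray
    4→7: 7 black — skip
    4→9: 9 black — skip
    4→1: 1 black — skip
  4 black
  2→7: 7 black — skip
2 black
6 gray
  6→7: 7 black — skip
  6→3: 3 black — skip
  6→1: 1 black — skip
6 black
8 gray
  8→7: 7 black — skip
  8→9: 9 black — skip
8 black
11 gray
  11→8: 8 black — skip
  11→2: 2 black — skip
  11→6: 6 black — skip
11 black
Every edge goes to a white or black vertex — no back edge, so the graph is acyclic.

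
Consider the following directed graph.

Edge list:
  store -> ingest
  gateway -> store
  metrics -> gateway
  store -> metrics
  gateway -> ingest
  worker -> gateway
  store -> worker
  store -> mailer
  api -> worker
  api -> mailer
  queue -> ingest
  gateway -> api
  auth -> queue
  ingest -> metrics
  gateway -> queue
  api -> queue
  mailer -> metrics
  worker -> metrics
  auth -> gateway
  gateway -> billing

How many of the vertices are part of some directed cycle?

8

A vertex is on a directed cycle iff it belongs to a strongly connected component of size ≥ 2 (or has a self-loop).
The vertices on cycles are {api, queue, store, ingest, mailer, worker, gateway, metrics} — 8 in total.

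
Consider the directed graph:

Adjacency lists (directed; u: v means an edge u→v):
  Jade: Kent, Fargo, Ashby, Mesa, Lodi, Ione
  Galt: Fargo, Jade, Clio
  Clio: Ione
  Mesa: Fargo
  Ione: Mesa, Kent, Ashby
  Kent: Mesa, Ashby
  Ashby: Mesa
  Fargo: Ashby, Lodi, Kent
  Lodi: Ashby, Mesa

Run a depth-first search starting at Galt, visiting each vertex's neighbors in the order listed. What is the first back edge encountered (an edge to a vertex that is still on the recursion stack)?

Mesa->Fargo

DFS from Galt (visiting each vertex's neighbors in the order listed); mark gray on enter, black on exit:
Galt gray
  Fargo gray
    Ashby gray
      Mesa gray
        Mesa→Fargo: Fargo is gray → back edge
First back edge: Mesa → Fargo.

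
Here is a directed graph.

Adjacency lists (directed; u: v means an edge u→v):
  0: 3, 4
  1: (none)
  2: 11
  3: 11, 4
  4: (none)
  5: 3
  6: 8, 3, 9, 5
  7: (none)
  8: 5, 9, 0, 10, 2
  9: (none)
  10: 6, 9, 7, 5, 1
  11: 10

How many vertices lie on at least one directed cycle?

A vertex is on a directed cycle iff it belongs to a strongly connected component of size ≥ 2 (or has a self-loop).
The vertices on cycles are {0, 2, 3, 5, 6, 8, 10, 11} — 8 in total.

8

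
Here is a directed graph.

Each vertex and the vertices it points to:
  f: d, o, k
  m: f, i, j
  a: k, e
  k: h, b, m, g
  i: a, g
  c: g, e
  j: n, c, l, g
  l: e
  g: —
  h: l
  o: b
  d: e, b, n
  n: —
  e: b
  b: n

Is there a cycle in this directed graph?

DFS with white/gray/black marking, starting from l:
l gray
  e gray
    b gray
      n gray
      n black
    b black
  e black
l black
f gray
  d gray
    d→e: e black — skip
    d→b: b black — skip
    d→n: n black — skip
  d black
  o gray
    o→b: b black — skip
  o black
  k gray
    h gray
      h→l: l black — skip
    h black
    k→b: b black — skip
    m gray
      m→f: f is gray → back edge
Back edge found, so a cycle exists: f → k → m → f.

Yes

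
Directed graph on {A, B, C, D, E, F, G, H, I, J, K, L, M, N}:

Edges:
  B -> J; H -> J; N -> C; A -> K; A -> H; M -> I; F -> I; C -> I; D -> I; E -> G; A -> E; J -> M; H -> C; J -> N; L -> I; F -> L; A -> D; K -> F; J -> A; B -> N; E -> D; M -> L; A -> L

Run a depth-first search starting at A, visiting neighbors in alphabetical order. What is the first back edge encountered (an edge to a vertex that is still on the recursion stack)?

J→A

DFS from A (visiting neighbors in alphabetical order); mark gray on enter, black on exit:
A gray
  D gray
    I gray
    I black
  D black
  E gray
    E→D: D black — skip
    G gray
    G black
  E black
  H gray
    C gray
      C→I: I black — skip
    C black
    J gray
      J→A: A is gray → back edge
First back edge: J → A.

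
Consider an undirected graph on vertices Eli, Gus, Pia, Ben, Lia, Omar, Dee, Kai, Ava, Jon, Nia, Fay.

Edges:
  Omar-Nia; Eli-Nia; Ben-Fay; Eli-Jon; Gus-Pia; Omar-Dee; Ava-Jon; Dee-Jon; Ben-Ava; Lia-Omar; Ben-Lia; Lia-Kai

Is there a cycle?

Yes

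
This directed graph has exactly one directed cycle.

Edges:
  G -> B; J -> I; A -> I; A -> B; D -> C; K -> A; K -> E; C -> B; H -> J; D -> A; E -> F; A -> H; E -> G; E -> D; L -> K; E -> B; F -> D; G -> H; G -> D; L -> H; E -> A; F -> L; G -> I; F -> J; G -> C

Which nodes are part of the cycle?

E, F, K, L

DFS with gray/black marking from L:
L gray
  H gray
    J gray
      I gray
      I black
    J black
  H black
  K gray
    A gray
      A→I: I black — skip
      A→H: H black — skip
      B gray
      B black
    A black
    E gray
      G gray
        D gray
          C gray
            C→B: B black — skip
          C black
          D→A: A black — skip
        D black
        G→C: C black — skip
        G→H: H black — skip
        G→I: I black — skip
        G→B: B black — skip
      G black
      E→D: D black — skip
      F gray
        F→J: J black — skip
        F→L: L is gray → back edge
Back edge closes the cycle L → K → E → F → L; its vertices are {E, F, K, L}.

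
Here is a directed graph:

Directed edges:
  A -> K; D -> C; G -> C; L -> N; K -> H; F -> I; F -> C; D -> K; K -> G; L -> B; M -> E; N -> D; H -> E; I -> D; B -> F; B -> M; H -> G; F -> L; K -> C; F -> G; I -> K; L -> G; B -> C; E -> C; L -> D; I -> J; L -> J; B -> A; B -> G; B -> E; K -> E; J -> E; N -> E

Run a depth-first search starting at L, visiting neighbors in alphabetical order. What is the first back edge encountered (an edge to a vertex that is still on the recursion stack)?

F->L

DFS from L (visiting neighbors in alphabetical order); mark gray on enter, black on exit:
L gray
  B gray
    A gray
      K gray
        C gray
        C black
        E gray
          E→C: C black — skip
        E black
        G gray
          G→C: C black — skip
        G black
        H gray
          H→E: E black — skip
          H→G: G black — skip
        H black
      K black
    A black
    B→C: C black — skip
    B→E: E black — skip
    F gray
      F→C: C black — skip
      F→G: G black — skip
      I gray
        D gray
          D→C: C black — skip
          D→K: K black — skip
        D black
        J gray
          J→E: E black — skip
        J black
        I→K: K black — skip
      I black
      F→L: L is gray → back edge
First back edge: F → L.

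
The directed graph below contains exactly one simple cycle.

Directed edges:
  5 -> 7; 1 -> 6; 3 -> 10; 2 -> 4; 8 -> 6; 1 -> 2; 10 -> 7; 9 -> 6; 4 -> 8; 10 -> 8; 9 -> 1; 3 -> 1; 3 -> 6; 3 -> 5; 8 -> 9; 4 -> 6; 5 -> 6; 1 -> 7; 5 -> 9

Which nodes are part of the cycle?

DFS with gray/black marking from 1:
1 gray
  2 gray
    4 gray
      6 gray
      6 black
      8 gray
        8→6: 6 black — skip
        9 gray
          9→6: 6 black — skip
          9→1: 1 is gray → back edge
Back edge closes the cycle 1 → 2 → 4 → 8 → 9 → 1; its vertices are {1, 2, 4, 8, 9}.

1, 2, 4, 8, 9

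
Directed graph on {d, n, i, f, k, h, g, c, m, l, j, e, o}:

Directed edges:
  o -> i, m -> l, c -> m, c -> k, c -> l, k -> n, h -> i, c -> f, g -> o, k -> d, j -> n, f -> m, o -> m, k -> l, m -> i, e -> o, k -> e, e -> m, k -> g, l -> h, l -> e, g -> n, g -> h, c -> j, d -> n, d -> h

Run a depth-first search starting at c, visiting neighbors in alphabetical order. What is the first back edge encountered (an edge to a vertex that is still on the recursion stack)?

e->m

DFS from c (visiting neighbors in alphabetical order); mark gray on enter, black on exit:
c gray
  f gray
    m gray
      i gray
      i black
      l gray
        e gray
          e→m: m is gray → back edge
First back edge: e → m.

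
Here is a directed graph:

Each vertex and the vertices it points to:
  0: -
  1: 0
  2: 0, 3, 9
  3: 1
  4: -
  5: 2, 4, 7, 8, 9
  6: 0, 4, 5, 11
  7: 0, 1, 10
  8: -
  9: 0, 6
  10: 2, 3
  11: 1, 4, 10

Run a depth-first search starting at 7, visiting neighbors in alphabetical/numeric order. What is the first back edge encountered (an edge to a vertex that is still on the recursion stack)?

5->2

DFS from 7 (visiting neighbors in alphabetical/numeric order); mark gray on enter, black on exit:
7 gray
  0 gray
  0 black
  1 gray
    1→0: 0 black — skip
  1 black
  10 gray
    2 gray
      2→0: 0 black — skip
      3 gray
        3→1: 1 black — skip
      3 black
      9 gray
        9→0: 0 black — skip
        6 gray
          6→0: 0 black — skip
          4 gray
          4 black
          5 gray
            5→2: 2 is gray → back edge
First back edge: 5 → 2.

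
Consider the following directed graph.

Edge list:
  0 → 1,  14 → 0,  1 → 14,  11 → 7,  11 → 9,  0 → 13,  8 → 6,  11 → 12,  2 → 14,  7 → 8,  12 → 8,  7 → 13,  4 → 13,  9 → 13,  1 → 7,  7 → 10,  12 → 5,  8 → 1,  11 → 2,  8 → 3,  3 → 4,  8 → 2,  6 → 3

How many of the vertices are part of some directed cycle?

6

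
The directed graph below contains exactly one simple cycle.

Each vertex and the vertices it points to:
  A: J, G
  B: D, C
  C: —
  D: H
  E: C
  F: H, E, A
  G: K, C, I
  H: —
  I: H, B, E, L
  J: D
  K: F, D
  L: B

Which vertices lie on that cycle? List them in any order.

A, F, G, K

DFS with gray/black marking from A:
A gray
  J gray
    D gray
      H gray
      H black
    D black
  J black
  G gray
    K gray
      F gray
        F→H: H black — skip
        E gray
          C gray
          C black
        E black
        F→A: A is gray → back edge
Back edge closes the cycle A → G → K → F → A; its vertices are {A, F, G, K}.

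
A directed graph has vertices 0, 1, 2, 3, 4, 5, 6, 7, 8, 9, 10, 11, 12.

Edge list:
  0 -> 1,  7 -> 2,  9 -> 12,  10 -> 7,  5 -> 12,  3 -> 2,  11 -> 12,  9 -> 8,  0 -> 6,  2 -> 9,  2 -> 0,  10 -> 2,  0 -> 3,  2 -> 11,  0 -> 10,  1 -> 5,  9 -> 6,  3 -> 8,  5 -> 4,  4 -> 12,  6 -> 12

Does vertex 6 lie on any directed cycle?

6 lies on a cycle iff there is a path from 6 back to itself.
Exploring from 6, it never reaches itself; equivalently, its strongly connected component is a singleton.

No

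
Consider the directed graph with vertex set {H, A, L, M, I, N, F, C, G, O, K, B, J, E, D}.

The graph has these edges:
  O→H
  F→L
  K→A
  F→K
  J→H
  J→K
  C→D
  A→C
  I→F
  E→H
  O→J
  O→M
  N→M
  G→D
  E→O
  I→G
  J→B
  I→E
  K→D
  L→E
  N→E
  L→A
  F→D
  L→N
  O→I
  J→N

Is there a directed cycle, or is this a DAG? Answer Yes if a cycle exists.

Yes

DFS with white/gray/black marking, starting from D:
D gray
D black
H gray
H black
A gray
  C gray
    C→D: D black — skip
  C black
A black
L gray
  N gray
    E gray
      E→H: H black — skip
      O gray
        J gray
          J→N: N is gray → back edge
Back edge found, so a cycle exists: N → E → O → J → N.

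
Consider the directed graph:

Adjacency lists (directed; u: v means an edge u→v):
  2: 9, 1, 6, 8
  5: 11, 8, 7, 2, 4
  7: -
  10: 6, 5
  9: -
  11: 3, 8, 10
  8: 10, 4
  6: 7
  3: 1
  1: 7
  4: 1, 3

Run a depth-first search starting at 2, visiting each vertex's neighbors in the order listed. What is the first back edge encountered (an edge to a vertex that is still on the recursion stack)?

DFS from 2 (visiting each vertex's neighbors in the order listed); mark gray on enter, black on exit:
2 gray
  9 gray
  9 black
  1 gray
    7 gray
    7 black
  1 black
  6 gray
    6→7: 7 black — skip
  6 black
  8 gray
    10 gray
      10→6: 6 black — skip
      5 gray
        11 gray
          3 gray
            3→1: 1 black — skip
          3 black
          11→8: 8 is gray → back edge
First back edge: 11 → 8.

11→8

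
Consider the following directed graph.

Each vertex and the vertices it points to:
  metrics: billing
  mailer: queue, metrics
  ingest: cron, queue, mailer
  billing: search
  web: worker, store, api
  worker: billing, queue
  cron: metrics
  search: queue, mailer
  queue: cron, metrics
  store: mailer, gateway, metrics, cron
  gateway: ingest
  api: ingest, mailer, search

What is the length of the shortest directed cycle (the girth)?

For each vertex v, BFS finds the shortest path from v back to v.
The shortest such closed walk is billing → search → queue → metrics → billing, length 4.

4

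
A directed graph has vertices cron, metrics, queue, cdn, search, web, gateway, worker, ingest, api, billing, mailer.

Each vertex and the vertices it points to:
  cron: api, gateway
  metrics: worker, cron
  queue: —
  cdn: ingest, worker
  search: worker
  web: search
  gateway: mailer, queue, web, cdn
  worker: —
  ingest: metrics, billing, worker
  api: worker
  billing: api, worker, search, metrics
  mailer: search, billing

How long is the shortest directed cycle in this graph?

5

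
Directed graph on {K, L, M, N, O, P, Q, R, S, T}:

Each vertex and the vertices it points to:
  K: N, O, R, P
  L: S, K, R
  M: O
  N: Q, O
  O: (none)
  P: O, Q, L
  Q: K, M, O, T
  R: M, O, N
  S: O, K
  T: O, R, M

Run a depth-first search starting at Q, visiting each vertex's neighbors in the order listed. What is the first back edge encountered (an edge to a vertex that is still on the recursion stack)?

N→Q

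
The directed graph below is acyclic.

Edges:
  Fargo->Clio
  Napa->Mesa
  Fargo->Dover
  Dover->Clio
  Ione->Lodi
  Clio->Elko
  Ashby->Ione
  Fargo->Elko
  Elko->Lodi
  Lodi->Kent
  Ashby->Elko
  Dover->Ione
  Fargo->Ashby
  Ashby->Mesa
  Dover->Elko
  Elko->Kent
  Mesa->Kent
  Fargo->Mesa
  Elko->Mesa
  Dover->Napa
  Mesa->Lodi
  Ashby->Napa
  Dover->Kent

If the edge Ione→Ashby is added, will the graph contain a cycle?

Adding Ione→Ashby creates a cycle iff Ashby can already reach Ione.
Path from Ashby: Ashby → Ione.
So Ashby → … → Ione → Ashby is a cycle.

Yes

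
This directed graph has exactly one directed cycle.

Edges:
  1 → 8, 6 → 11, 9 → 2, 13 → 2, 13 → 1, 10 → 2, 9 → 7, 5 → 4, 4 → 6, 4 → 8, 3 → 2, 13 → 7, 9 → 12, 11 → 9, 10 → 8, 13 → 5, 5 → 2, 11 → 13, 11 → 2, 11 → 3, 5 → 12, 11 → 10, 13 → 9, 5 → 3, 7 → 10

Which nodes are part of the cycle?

4, 5, 6, 11, 13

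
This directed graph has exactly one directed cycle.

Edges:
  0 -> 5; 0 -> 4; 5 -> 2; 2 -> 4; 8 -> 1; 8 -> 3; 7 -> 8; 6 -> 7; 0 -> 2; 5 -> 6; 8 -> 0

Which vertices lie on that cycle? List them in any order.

DFS with gray/black marking from 6:
6 gray
  7 gray
    8 gray
      3 gray
      3 black
      1 gray
      1 black
      0 gray
        2 gray
          4 gray
          4 black
        2 black
        0→4: 4 black — skip
        5 gray
          5→2: 2 black — skip
          5→6: 6 is gray → back edge
Back edge closes the cycle 6 → 7 → 8 → 0 → 5 → 6; its vertices are {0, 5, 6, 7, 8}.

0, 5, 6, 7, 8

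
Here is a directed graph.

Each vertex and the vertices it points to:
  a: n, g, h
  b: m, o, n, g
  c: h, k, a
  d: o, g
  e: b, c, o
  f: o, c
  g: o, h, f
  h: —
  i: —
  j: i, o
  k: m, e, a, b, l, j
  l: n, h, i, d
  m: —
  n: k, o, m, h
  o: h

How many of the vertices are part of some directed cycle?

10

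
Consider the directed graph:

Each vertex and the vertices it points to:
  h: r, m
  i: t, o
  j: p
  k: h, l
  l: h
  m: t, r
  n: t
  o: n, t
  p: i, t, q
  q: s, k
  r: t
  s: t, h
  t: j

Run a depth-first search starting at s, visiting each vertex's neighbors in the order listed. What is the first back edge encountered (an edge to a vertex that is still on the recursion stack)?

i->t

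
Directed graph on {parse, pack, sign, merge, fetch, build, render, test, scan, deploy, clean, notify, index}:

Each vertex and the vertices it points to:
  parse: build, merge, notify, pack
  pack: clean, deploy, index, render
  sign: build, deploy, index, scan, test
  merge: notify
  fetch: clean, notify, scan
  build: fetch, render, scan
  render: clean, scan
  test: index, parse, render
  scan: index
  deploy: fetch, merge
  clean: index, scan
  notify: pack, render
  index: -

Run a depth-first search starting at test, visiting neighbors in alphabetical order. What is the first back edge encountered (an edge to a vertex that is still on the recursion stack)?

deploy→fetch

DFS from test (visiting neighbors in alphabetical order); mark gray on enter, black on exit:
test gray
  index gray
  index black
  parse gray
    build gray
      fetch gray
        clean gray
          clean→index: index black — skip
          scan gray
            scan→index: index black — skip
          scan black
        clean black
        notify gray
          pack gray
            pack→clean: clean black — skip
            deploy gray
              deploy→fetch: fetch is gray → back edge
First back edge: deploy → fetch.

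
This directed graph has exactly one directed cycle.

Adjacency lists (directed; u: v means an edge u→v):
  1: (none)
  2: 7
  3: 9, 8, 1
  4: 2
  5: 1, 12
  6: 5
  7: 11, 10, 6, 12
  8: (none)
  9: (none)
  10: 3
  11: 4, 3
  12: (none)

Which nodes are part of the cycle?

2, 4, 7, 11

DFS with gray/black marking from 7:
7 gray
  11 gray
    4 gray
      2 gray
        2→7: 7 is gray → back edge
Back edge closes the cycle 7 → 11 → 4 → 2 → 7; its vertices are {2, 4, 7, 11}.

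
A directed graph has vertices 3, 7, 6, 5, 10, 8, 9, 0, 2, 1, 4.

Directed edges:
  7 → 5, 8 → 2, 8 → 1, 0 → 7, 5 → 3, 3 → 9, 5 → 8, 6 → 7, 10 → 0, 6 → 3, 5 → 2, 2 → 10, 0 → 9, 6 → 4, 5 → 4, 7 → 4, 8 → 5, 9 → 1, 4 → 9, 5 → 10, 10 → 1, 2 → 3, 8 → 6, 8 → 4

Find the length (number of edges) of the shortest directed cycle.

For each vertex v, BFS finds the shortest path from v back to v.
The shortest such closed walk is 5 → 8 → 5, length 2.

2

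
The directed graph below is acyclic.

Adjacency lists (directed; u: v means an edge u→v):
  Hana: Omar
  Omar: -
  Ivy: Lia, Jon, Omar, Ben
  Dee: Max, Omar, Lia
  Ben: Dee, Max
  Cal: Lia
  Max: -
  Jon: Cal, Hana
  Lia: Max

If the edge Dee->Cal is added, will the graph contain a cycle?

Adding Dee→Cal creates a cycle iff Cal can already reach Dee.
Explore from Cal: no path reaches Dee. The graph stays acyclic.

No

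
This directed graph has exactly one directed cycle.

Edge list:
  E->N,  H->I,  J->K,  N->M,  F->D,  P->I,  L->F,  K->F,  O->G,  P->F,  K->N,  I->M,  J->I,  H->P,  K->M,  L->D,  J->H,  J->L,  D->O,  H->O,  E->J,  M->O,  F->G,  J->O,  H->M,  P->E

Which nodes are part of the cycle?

E, H, J, P

DFS with gray/black marking from E:
E gray
  J gray
    H gray
      M gray
        O gray
          G gray
          G black
        O black
      M black
      I gray
        I→M: M black — skip
      I black
      P gray
        P→E: E is gray → back edge
Back edge closes the cycle E → J → H → P → E; its vertices are {E, H, J, P}.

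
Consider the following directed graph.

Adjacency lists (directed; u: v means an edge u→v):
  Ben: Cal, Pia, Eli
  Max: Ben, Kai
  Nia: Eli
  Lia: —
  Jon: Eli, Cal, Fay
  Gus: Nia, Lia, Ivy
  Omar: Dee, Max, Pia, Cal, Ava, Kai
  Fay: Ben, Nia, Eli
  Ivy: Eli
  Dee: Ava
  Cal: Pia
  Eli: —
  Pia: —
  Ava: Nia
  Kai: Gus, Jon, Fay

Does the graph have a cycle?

No

DFS with white/gray/black marking, starting from Fay:
Fay gray
  Ben gray
    Cal gray
      Pia gray
      Pia black
    Cal black
    Ben→Pia: Pia black — skip
    Eli gray
    Eli black
  Ben black
  Nia gray
    Nia→Eli: Eli black — skip
  Nia black
  Fay→Eli: Eli black — skip
Fay black
Max gray
  Max→Ben: Ben black — skip
  Kai gray
    Gus gray
      Gus→Nia: Nia black — skip
      Lia gray
      Lia black
      Ivy gray
        Ivy→Eli: Eli black — skip
      Ivy black
    Gus black
    Jon gray
      Jon→Eli: Eli black — skip
      Jon→Cal: Cal black — skip
      Jon→Fay: Fay black — skip
    Jon black
    Kai→Fay: Fay black — skip
  Kai black
Max black
Omar gray
  Dee gray
    Ava gray
      Ava→Nia: Nia black — skip
    Ava black
  Dee black
  Omar→Max: Max black — skip
  Omar→Pia: Pia black — skip
  Omar→Cal: Cal black — skip
  Omar→Ava: Ava black — skip
  Omar→Kai: Kai black — skip
Omar black
Every edge goes to a white or black vertex — no back edge, so the graph is acyclic.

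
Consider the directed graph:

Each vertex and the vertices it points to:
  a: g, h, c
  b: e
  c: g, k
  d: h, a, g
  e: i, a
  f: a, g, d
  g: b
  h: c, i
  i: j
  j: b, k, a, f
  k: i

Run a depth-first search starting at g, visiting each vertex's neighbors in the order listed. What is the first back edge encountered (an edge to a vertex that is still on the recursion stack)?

j→b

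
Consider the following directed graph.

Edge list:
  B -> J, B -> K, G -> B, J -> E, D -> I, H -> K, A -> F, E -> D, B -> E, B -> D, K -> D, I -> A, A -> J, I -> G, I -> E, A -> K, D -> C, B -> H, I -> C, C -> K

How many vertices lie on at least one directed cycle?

10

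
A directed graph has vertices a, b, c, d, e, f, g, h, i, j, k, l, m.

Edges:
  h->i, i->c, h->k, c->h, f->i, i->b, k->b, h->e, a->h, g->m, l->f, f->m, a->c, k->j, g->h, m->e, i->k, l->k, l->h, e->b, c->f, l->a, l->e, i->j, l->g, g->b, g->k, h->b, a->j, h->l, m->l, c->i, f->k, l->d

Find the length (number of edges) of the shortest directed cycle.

For each vertex v, BFS finds the shortest path from v back to v.
The shortest such closed walk is l → h → l, length 2.

2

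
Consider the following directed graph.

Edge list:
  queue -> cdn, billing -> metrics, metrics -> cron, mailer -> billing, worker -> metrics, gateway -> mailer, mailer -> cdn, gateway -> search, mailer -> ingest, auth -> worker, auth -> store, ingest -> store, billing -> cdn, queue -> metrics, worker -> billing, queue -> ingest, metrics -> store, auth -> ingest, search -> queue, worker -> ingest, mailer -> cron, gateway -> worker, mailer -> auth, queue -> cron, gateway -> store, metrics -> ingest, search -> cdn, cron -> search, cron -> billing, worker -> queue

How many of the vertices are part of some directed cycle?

A vertex is on a directed cycle iff it belongs to a strongly connected component of size ≥ 2 (or has a self-loop).
The vertices on cycles are {cron, queue, search, billing, metrics} — 5 in total.

5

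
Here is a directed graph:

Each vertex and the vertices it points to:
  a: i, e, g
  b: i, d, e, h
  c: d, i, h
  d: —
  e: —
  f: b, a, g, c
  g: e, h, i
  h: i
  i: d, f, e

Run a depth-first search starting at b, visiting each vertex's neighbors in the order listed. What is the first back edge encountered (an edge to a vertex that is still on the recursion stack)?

DFS from b (visiting each vertex's neighbors in the order listed); mark gray on enter, black on exit:
b gray
  i gray
    d gray
    d black
    f gray
      f→b: b is gray → back edge
First back edge: f → b.

f->b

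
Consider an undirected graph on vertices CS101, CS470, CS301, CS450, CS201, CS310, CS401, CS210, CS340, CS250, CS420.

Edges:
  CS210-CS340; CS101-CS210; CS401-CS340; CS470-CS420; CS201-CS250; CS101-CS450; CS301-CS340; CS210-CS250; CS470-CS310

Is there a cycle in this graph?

DFS, tracking each vertex's parent; an edge to a visited non-parent vertex closes a cycle.
Start from CS310:
visit CS310 (parent –)
  visit CS470 (parent CS310)
    visit CS420 (parent CS470)
      CS420–CS470: parent, skip
    CS470–CS310: parent, skip
visit CS101 (parent –)
  visit CS210 (parent CS101)
    CS210–CS101: parent, skip
    visit CS340 (parent CS210)
      visit CS401 (parent CS340)
        CS401–CS340: parent, skip
      CS340–CS210: parent, skip
      visit CS301 (parent CS340)
        CS301–CS340: parent, skip
    visit CS250 (parent CS210)
      visit CS201 (parent CS250)
        CS201–CS250: parent, skip
      CS250–CS210: parent, skip
  visit CS450 (parent CS101)
    CS450–CS101: parent, skip
No non-parent visited neighbor found — the graph is a forest.

No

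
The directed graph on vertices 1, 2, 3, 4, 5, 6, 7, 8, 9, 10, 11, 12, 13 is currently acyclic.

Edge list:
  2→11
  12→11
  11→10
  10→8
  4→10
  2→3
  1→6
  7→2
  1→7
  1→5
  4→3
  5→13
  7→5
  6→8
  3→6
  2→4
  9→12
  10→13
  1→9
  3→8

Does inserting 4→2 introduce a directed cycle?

Yes

Adding 4→2 creates a cycle iff 2 can already reach 4.
Path from 2: 2 → 4.
So 2 → … → 4 → 2 is a cycle.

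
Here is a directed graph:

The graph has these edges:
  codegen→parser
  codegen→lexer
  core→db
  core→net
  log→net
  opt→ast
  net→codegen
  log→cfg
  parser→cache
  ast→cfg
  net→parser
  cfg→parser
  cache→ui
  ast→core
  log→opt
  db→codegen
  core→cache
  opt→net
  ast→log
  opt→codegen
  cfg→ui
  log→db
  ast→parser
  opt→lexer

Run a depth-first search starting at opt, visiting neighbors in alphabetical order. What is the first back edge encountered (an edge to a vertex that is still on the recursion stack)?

log→opt

DFS from opt (visiting neighbors in alphabetical order); mark gray on enter, black on exit:
opt gray
  ast gray
    cfg gray
      parser gray
        cache gray
          ui gray
          ui black
        cache black
      parser black
      cfg→ui: ui black — skip
    cfg black
    core gray
      core→cache: cache black — skip
      db gray
        codegen gray
          lexer gray
          lexer black
          codegen→parser: parser black — skip
        codegen black
      db black
      net gray
        net→codegen: codegen black — skip
        net→parser: parser black — skip
      net black
    core black
    log gray
      log→cfg: cfg black — skip
      log→db: db black — skip
      log→net: net black — skip
      log→opt: opt is gray → back edge
First back edge: log → opt.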